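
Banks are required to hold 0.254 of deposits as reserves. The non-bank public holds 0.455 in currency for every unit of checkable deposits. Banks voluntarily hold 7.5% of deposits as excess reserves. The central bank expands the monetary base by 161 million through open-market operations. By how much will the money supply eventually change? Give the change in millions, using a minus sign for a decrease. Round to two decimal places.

298.79 million

The money multiplier is m = (1 + c) / (rr + e + c) = (1 + 0.455) / (0.254 + 0.075 + 0.455) ≈ 1.855867.
The purchase adds 161 million of base, so ΔM = m × ΔMB = 1.855867 × (+161) ≈ 298.7946 million.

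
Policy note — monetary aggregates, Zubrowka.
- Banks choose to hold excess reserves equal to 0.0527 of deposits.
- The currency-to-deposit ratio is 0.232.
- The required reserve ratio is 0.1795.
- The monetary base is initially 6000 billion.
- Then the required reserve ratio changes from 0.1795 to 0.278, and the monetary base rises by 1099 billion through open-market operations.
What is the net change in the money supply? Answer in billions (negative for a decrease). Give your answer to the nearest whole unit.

-381 billion

Before: m₁ = (1 + 0.232) / (0.1795 + 0.0527 + 0.232) ≈ 2.65403, MB₁ = 6000, so M₁ = 2.65403 × 6000 = 15924.18 billion.
After: m₂ = (1 + 0.232) / (0.278 + 0.0527 + 0.232) ≈ 2.18944, MB₂ = 6000 + 1099 = 7099, so M₂ = 2.18944 × 7099 ≈ 15542.8346 billion.
ΔM = M₂ − M₁ = 15542.8346 − 15924.18 = -381.3454 billion.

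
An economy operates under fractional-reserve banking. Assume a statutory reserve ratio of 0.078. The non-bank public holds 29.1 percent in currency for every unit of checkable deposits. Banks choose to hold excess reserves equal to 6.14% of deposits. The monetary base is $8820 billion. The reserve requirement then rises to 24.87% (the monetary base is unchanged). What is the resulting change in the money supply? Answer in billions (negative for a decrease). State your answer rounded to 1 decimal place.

Initially m₁ = (1 + 0.291) / (0.078 + 0.0614 + 0.291) ≈ 2.999535, so M₁ = 2.999535 × 8820 = 26455.8987 billion.
After the change m₂ = (1 + 0.291) / (0.2487 + 0.0614 + 0.291) ≈ 2.147729, so M₂ = 2.147729 × 8820 ≈ 18942.9698 billion.
ΔM = M₂ − M₁ = 18942.9698 − 26455.8987 = -7512.9289 billion.

-7512.9 billion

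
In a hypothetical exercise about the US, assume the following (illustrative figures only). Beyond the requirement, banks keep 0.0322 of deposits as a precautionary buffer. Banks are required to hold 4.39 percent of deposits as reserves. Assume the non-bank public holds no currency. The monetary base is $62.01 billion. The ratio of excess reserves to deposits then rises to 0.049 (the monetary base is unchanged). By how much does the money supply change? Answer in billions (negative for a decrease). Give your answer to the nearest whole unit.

Initially m₁ = 1 / (0.0439 + 0.0322) ≈ 13.1406, so M₁ = 13.1406 × 62.01 ≈ 814.8486 billion.
After the change m₂ = 1 / (0.0439 + 0.049) ≈ 10.7643, so M₂ = 10.7643 × 62.01 ≈ 667.4942 billion.
ΔM = M₂ − M₁ = 667.4942 − 814.8486 = -147.3544 billion.

-147 billion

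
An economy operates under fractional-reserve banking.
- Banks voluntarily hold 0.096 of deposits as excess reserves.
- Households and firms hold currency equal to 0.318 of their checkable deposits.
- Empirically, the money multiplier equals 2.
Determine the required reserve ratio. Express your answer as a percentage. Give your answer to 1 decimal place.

24.5%

Using m = 2. Since m = (1 + c)/(c + rr + e), the denominator satisfies c + rr + e = (1 + c)/m = (1 + 0.318) / 2 = 0.659000.
With c = 0.318 and e = 0.096, the required reserve ratio is 0.659000 − 0.318 − 0.096 = 0.245.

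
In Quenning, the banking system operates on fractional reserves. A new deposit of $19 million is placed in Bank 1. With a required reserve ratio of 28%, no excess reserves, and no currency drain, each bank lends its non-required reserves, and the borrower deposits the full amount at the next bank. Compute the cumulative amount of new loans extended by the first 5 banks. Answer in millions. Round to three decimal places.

$39.404 million

Bank i lends (1 − rr)^i of the original deposit: Bank 1 lends 19·0.7200 = 13.6800, Bank 2 lends 19·0.7200² = 9.8496, and so on.
Summing a geometric series: total = 19·[0.7200·(1 − 0.7200^5) / (1 − 0.7200)] ≈ 39.4037 million.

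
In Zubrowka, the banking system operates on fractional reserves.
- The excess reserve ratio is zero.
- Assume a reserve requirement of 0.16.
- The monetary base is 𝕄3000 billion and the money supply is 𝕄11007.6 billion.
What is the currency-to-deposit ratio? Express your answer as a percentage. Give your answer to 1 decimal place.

Using m = M/MB = 11007.6/3000 = 3.669200. From m = (1 + c)/(c + rr + e), rearranging gives 1 + c = m·(c + rr + e), so c·(1 − m) = m·(rr + e) − 1.
Hence c = [m·(rr + e) − 1]/(1 − m) = [3.669200 × (0.16 + 0) − 1] / (1 − 3.669200) ≈ 0.154701.

15.5%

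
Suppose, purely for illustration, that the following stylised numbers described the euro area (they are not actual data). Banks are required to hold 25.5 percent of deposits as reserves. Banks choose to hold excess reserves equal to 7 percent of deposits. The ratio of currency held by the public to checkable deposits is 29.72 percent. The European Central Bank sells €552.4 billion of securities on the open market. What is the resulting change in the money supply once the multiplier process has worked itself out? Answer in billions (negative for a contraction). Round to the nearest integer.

The money multiplier is m = (1 + c) / (rr + e + c) = (1 + 0.2972) / (0.255 + 0.07 + 0.2972) ≈ 2.0849.
The sale removes 552.4 billion of base, so ΔM = m × ΔMB = 2.0849 × (−552.4) ≈ -1151.6988 billion.

-1152 billion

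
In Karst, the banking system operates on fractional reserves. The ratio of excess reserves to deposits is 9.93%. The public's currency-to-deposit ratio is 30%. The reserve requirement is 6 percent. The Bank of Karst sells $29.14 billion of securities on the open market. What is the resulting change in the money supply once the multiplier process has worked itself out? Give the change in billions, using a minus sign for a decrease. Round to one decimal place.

The money multiplier is m = (1 + c) / (rr + e + c) = (1 + 0.3) / (0.06 + 0.0993 + 0.3) ≈ 2.8304.
The sale removes 29.14 billion of base, so ΔM = m × ΔMB = 2.8304 × (−29.14) ≈ -82.4779 billion.

-82.5 billion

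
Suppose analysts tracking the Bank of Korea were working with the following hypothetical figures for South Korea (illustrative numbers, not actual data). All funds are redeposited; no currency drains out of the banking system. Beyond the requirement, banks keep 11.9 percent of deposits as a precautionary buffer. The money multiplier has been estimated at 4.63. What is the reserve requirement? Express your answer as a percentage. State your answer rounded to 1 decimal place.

Using m = 4.63. Since m = (1 + c)/(c + rr + e), the denominator satisfies c + rr + e = (1 + c)/m = (1 + 0) / 4.63 ≈ 0.215983.
With c = 0 and e = 0.119, the reserve requirement is 0.215983 − 0 − 0.119 = 0.096983.

9.7%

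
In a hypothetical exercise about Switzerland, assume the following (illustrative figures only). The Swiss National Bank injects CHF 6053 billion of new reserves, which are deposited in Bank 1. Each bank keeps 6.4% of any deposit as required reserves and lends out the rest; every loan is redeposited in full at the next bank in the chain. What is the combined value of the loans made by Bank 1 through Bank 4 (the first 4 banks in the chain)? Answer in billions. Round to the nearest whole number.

Bank i lends (1 − rr)^i of the original deposit: Bank 1 lends 6053·0.9360 = 5665.6080, Bank 2 lends 6053·0.9360² ≈ 5303.0091, and so on.
Summing a geometric series: total = 6053·[0.9360·(1 − 0.9360^4) / (1 − 0.9360)] ≈ 20578.1786 billion.

CHF 20578 billion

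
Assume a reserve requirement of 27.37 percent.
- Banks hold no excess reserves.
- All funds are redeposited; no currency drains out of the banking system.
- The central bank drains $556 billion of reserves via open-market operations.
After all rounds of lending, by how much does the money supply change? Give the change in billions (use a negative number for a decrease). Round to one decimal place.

-2031.4 billion

The simple money multiplier is m = 1/rr = 1/0.2737 ≈ 3.65364.
An open-market sale reduces the monetary base by 556 billion, so ΔM = m × ΔMB = 3.65364 × (−556) ≈ -2031.4238 billion.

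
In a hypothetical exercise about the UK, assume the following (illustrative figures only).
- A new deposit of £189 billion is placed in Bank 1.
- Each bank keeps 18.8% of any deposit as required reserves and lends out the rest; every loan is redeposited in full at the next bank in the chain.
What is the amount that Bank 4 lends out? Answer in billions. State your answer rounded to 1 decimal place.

£82.2 billion

Each bank lends a fraction (1 − rr) = 0.8120 of the deposit it receives, so Bank 4 receives 189·0.8120^3 and lends 189·0.8120^4 ≈ 82.1648 billion.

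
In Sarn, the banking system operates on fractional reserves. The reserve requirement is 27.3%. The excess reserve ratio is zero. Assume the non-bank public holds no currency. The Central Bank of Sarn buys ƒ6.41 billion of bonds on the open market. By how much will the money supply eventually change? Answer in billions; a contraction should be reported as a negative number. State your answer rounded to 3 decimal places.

ƒ23.480 billion

The simple money multiplier is m = 1/rr = 1/0.273 ≈ 3.66300.
An open-market purchase increases the monetary base by 6.41 billion, so ΔM = m × ΔMB = 3.66300 × 6.41 ≈ 23.4798 billion.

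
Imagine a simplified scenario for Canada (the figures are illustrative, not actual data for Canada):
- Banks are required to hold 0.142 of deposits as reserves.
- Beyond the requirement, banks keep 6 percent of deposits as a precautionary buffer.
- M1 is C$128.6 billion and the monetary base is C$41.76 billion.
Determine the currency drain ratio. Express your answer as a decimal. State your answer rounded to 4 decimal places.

Using m = M/MB = 128.6/41.76 ≈ 3.079502. From m = (1 + c)/(c + rr + e), rearranging gives 1 + c = m·(c + rr + e), so c·(1 − m) = m·(rr + e) − 1.
Hence c = [m·(rr + e) − 1]/(1 − m) = [3.079502 × (0.142 + 0.06) − 1] / (1 − 3.079502) ≈ 0.181746.

0.1817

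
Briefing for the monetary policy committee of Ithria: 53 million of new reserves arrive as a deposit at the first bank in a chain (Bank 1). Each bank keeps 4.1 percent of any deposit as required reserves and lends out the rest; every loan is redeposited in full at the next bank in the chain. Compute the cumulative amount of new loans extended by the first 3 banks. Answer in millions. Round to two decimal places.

Bank i lends (1 − rr)^i of the original deposit: Bank 1 lends 53·0.9590 = 50.8270, Bank 2 lends 53·0.9590² ≈ 48.7431, and so on.
Summing a geometric series: total = 53·[0.9590·(1 − 0.9590^3) / (1 − 0.9590)] ≈ 146.3147 million.

146.31 million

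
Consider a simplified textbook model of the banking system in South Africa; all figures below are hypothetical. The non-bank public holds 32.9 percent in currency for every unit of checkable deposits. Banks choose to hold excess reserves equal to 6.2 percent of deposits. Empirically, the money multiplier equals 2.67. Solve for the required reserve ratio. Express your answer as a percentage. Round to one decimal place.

Using m = 2.67. Since m = (1 + c)/(c + rr + e), the denominator satisfies c + rr + e = (1 + c)/m = (1 + 0.329) / 2.67 ≈ 0.497753.
With c = 0.329 and e = 0.062, the required reserve ratio is 0.497753 − 0.329 − 0.062 = 0.106753.

10.7%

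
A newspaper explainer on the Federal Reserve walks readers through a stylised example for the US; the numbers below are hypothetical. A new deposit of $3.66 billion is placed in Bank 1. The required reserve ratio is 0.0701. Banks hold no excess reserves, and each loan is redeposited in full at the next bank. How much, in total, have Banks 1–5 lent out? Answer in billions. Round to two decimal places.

$14.79 billion

Bank i lends (1 − rr)^i of the original deposit: Bank 1 lends 3.66·0.9299 ≈ 3.4034, Bank 2 lends 3.66·0.9299² ≈ 3.1649, and so on.
Summing a geometric series: total = 3.66·[0.9299·(1 − 0.9299^5) / (1 − 0.9299)] ≈ 14.7928 billion.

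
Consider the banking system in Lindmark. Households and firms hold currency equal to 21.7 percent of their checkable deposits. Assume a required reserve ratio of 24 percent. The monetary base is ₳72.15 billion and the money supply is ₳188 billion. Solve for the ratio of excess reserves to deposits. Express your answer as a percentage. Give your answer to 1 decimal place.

Using m = M/MB = 188/72.15 ≈ 2.605683. Since m = (1 + c)/(c + rr + e), the denominator satisfies c + rr + e = (1 + c)/m = (1 + 0.217) / 2.605683 ≈ 0.467056.
With c = 0.217 and rr = 0.24, the ratio of excess reserves to deposits is 0.467056 − 0.217 − 0.24 = 0.010056.

1.0%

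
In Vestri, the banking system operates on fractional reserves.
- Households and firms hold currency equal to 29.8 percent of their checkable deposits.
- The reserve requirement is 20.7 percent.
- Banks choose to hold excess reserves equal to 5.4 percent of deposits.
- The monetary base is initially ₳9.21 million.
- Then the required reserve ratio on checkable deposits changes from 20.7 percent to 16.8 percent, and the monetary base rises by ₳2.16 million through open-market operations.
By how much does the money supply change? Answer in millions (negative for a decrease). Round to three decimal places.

Before: m₁ = (1 + 0.298) / (0.207 + 0.054 + 0.298) ≈ 2.322004, MB₁ = 9.21, so M₁ = 2.322004 × 9.21 ≈ 21.3857 million.
After: m₂ = (1 + 0.298) / (0.168 + 0.054 + 0.298) ≈ 2.496154, MB₂ = 9.21 + 2.16 = 11.37, so M₂ = 2.496154 × 11.37 ≈ 28.3813 million.
ΔM = M₂ − M₁ = 28.3813 − 21.3857 = 6.9956 million.

₳6.996 million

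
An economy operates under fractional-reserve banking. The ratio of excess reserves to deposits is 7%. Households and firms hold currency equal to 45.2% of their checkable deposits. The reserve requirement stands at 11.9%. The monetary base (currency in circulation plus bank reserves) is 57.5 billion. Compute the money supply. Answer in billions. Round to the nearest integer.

130 billion

The money multiplier is m = (1 + c) / (rr + e + c) = (1 + 0.452) / (0.119 + 0.07 + 0.452) ≈ 2.2652.
So M = m × MB = 2.2652 × 57.5 = 130.249 billion.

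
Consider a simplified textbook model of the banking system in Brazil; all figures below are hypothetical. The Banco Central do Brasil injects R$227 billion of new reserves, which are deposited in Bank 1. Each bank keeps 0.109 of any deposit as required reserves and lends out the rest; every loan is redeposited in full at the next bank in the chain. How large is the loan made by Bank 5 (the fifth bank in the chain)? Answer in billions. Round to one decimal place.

R$127.5 billion

Each bank lends a fraction (1 − rr) = 0.8910 of the deposit it receives, so Bank 5 receives 227·0.8910^4 and lends 227·0.8910^5 ≈ 127.4719 billion.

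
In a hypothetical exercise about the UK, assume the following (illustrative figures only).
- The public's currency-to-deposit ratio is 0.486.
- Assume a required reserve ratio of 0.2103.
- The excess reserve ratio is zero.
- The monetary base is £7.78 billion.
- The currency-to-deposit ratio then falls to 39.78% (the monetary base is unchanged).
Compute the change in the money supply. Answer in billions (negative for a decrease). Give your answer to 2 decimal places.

Initially m₁ = (1 + 0.486) / (0.2103 + 0.486) ≈ 2.1341, so M₁ = 2.1341 × 7.78 ≈ 16.6033 billion.
After the change m₂ = (1 + 0.3978) / (0.2103 + 0.3978) ≈ 2.2986, so M₂ = 2.2986 × 7.78 ≈ 17.8831 billion.
ΔM = M₂ − M₁ = 17.8831 − 16.6033 = 1.2798 billion.

£1.28 billion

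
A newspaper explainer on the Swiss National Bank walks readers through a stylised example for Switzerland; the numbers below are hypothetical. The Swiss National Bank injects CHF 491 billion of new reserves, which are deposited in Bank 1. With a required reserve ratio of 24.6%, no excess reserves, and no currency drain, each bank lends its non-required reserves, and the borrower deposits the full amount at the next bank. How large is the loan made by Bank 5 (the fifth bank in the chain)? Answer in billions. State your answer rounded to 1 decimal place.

CHF 119.7 billion

Each bank lends a fraction (1 − rr) = 0.7540 of the deposit it receives, so Bank 5 receives 491·0.7540^4 and lends 491·0.7540^5 ≈ 119.6570 billion.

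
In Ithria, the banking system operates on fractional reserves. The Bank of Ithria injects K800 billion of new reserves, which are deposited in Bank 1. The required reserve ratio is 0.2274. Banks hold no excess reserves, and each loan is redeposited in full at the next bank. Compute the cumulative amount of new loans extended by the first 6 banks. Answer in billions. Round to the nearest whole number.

Bank i lends (1 − rr)^i of the original deposit: Bank 1 lends 800·0.7726 = 618.0800, Bank 2 lends 800·0.7726² ≈ 477.5286, and so on.
Summing a geometric series: total = 800·[0.7726·(1 − 0.7726^6) / (1 − 0.7726)] ≈ 2139.9572 billion.

K2140 billion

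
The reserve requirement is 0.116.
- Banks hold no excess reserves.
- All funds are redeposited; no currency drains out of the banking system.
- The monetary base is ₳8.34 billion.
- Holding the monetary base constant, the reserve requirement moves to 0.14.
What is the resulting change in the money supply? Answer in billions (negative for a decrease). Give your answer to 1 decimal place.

Initially m₁ = 1 / (0.116) ≈ 8.6207, so M₁ = 8.6207 × 8.34 ≈ 71.8966 billion.
After the change m₂ = 1 / (0.14) ≈ 7.1429, so M₂ = 7.1429 × 8.34 ≈ 59.5718 billion.
ΔM = M₂ − M₁ = 59.5718 − 71.8966 = -12.3248 billion.

-12.3 billion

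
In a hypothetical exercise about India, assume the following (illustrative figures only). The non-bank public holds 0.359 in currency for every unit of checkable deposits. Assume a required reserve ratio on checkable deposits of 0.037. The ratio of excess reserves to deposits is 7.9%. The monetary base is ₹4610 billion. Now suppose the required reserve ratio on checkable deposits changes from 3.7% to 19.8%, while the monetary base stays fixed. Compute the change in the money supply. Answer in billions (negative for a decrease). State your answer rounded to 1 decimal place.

-3338.8 billion

Initially m₁ = (1 + 0.359) / (0.037 + 0.079 + 0.359) ≈ 2.861053, so M₁ = 2.861053 × 4610 ≈ 13189.4543 billion.
After the change m₂ = (1 + 0.359) / (0.198 + 0.079 + 0.359) ≈ 2.136792, so M₂ = 2.136792 × 4610 ≈ 9850.6111 billion.
ΔM = M₂ − M₁ = 9850.6111 − 13189.4543 = -3338.8432 billion.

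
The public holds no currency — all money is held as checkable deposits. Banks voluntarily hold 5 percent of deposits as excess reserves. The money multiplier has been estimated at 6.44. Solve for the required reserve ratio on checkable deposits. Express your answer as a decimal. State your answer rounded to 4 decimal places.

Using m = 6.44. Since m = (1 + c)/(c + rr + e), the denominator satisfies c + rr + e = (1 + c)/m = (1 + 0) / 6.44 ≈ 0.155280.
With c = 0 and e = 0.05, the required reserve ratio on checkable deposits is 0.155280 − 0 − 0.05 = 0.10528.

0.1053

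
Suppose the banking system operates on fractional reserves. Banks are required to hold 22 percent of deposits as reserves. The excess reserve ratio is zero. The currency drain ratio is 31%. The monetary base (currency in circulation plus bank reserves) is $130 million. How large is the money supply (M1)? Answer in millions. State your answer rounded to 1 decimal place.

The money multiplier is m = (1 + c) / (rr + c) = (1 + 0.31) / (0.22 + 0.31) ≈ 2.47170.
So M = m × MB = 2.47170 × 130 = 321.321 million.

$321.3 million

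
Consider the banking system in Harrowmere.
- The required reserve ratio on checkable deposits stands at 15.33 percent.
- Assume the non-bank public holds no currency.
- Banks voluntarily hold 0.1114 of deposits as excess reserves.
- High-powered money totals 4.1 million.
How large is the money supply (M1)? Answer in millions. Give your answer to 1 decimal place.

15.5 million

The money multiplier is m = 1 / (rr + e) = 1 / (0.1533 + 0.1114) ≈ 3.7779.
So M = m × MB = 3.7779 × 4.1 ≈ 15.4894 million.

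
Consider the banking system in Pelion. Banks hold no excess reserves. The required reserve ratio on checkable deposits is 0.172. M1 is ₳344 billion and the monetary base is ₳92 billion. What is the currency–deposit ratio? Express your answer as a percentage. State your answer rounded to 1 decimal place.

13.0%

Using m = M/MB = 344/92 ≈ 3.739130. From m = (1 + c)/(c + rr + e), rearranging gives 1 + c = m·(c + rr + e), so c·(1 − m) = m·(rr + e) − 1.
Hence c = [m·(rr + e) − 1]/(1 − m) = [3.739130 × (0.172 + 0) − 1] / (1 − 3.739130) ≈ 0.130286.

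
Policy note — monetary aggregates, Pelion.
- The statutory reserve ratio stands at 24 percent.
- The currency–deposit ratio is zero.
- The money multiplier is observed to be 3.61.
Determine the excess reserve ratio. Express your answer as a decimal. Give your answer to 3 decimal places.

Using m = 3.61. Since m = (1 + c)/(c + rr + e), the denominator satisfies c + rr + e = (1 + c)/m = (1 + 0) / 3.61 ≈ 0.277008.
With c = 0 and rr = 0.24, the excess reserve ratio is 0.277008 − 0 − 0.24 = 0.037008.

0.037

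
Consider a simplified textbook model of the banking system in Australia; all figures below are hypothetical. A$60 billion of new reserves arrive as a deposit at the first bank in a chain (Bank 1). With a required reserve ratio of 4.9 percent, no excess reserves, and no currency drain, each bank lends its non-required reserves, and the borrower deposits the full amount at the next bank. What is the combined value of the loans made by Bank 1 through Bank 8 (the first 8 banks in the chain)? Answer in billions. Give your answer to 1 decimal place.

Bank i lends (1 − rr)^i of the original deposit: Bank 1 lends 60·0.9510 = 57.0600, Bank 2 lends 60·0.9510² ≈ 54.2641, and so on.
Summing a geometric series: total = 60·[0.9510·(1 − 0.9510^8) / (1 − 0.9510)] ≈ 385.4138 billion.

A$385.4 billion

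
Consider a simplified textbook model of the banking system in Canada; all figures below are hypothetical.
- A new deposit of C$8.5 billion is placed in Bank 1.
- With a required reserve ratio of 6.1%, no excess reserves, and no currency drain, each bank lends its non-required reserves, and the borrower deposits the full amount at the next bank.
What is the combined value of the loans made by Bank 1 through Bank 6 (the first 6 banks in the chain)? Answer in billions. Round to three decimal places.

C$41.153 billion

Bank i lends (1 − rr)^i of the original deposit: Bank 1 lends 8.5·0.9390 = 7.9815, Bank 2 lends 8.5·0.9390² ≈ 7.4946, and so on.
Summing a geometric series: total = 8.5·[0.9390·(1 − 0.9390^6) / (1 − 0.9390)] ≈ 41.1534 billion.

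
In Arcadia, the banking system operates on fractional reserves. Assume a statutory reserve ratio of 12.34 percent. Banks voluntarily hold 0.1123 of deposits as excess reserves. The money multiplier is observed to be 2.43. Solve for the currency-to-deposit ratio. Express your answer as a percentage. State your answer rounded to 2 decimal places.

Using m = 2.43. From m = (1 + c)/(c + rr + e), rearranging gives 1 + c = m·(c + rr + e), so c·(1 − m) = m·(rr + e) − 1.
Hence c = [m·(rr + e) − 1]/(1 − m) = [2.43 × (0.1234 + 0.1123) − 1] / (1 − 2.43) ≈ 0.298776.

29.88%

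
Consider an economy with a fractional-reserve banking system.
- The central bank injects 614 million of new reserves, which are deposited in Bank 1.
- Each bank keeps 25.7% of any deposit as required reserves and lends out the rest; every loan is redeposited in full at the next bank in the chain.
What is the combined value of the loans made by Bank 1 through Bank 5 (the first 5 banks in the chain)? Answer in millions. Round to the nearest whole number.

Bank i lends (1 − rr)^i of the original deposit: Bank 1 lends 614·0.7430 = 456.2020, Bank 2 lends 614·0.7430² ≈ 338.9581, and so on.
Summing a geometric series: total = 614·[0.7430·(1 − 0.7430^5) / (1 − 0.7430)] ≈ 1373.1587 million.

1373 million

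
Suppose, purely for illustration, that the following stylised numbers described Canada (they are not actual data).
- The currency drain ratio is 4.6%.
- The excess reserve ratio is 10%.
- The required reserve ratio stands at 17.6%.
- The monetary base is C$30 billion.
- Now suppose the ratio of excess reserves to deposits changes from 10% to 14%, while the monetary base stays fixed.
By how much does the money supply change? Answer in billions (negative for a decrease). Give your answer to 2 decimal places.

-10.77 billion

Initially m₁ = (1 + 0.046) / (0.176 + 0.1 + 0.046) ≈ 3.24845, so M₁ = 3.24845 × 30 = 97.4535 billion.
After the change m₂ = (1 + 0.046) / (0.176 + 0.14 + 0.046) ≈ 2.88950, so M₂ = 2.88950 × 30 = 86.685 billion.
ΔM = M₂ − M₁ = 86.685 − 97.4535 = -10.7685 billion.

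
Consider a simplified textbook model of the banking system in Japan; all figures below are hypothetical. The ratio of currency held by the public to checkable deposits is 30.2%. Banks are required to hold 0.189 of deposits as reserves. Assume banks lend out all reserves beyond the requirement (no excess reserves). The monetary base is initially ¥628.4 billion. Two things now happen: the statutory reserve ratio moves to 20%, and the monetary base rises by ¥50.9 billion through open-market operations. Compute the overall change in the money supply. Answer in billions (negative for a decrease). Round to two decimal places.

¥95.50 billion

Before: m₁ = (1 + 0.302) / (0.189 + 0.302) ≈ 2.651731, MB₁ = 628.4, so M₁ = 2.651731 × 628.4 ≈ 1666.3478 billion.
After: m₂ = (1 + 0.302) / (0.2 + 0.302) ≈ 2.593625, MB₂ = 628.4 + 50.9 = 679.3, so M₂ = 2.593625 × 679.3 ≈ 1761.8495 billion.
ΔM = M₂ − M₁ = 1761.8495 − 1666.3478 = 95.5017 billion.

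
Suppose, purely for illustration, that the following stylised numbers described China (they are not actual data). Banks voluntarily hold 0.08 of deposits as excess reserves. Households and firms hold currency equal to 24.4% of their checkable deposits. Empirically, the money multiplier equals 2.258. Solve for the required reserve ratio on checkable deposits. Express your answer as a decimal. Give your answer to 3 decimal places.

0.227

Using m = 2.258. Since m = (1 + c)/(c + rr + e), the denominator satisfies c + rr + e = (1 + c)/m = (1 + 0.244) / 2.258 ≈ 0.550930.
With c = 0.244 and e = 0.08, the required reserve ratio on checkable deposits is 0.550930 − 0.244 − 0.08 = 0.22693.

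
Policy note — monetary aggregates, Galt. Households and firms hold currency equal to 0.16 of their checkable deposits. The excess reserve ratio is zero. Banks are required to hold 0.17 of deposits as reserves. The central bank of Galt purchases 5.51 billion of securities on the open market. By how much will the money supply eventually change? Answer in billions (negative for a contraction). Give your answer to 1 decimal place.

19.4 billion

The money multiplier is m = (1 + c) / (rr + c) = (1 + 0.16) / (0.17 + 0.16) ≈ 3.5152.
The purchase adds 5.51 billion of base, so ΔM = m × ΔMB = 3.5152 × (+5.51) ≈ 19.3688 billion.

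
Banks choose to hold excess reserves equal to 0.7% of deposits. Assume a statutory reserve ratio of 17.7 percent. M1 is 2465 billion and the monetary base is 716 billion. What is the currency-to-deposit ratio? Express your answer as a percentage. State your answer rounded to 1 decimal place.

Using m = M/MB = 2465/716 ≈ 3.442737. From m = (1 + c)/(c + rr + e), rearranging gives 1 + c = m·(c + rr + e), so c·(1 − m) = m·(rr + e) − 1.
Hence c = [m·(rr + e) − 1]/(1 − m) = [3.442737 × (0.177 + 0.007) − 1] / (1 − 3.442737) ≈ 0.150052.

15.0%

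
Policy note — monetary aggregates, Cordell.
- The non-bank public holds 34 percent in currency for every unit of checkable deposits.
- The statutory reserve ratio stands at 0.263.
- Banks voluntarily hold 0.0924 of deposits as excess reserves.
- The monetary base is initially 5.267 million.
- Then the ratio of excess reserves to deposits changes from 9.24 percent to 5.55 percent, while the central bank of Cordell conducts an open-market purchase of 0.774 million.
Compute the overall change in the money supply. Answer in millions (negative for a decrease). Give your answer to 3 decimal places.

Before: m₁ = (1 + 0.34) / (0.263 + 0.0924 + 0.34) ≈ 1.92695, MB₁ = 5.267, so M₁ = 1.92695 × 5.267 ≈ 10.1492 million.
After: m₂ = (1 + 0.34) / (0.263 + 0.0555 + 0.34) ≈ 2.03493, MB₂ = 5.267 + 0.774 = 6.041, so M₂ = 2.03493 × 6.041 ≈ 12.293 million.
ΔM = M₂ − M₁ = 12.293 − 10.1492 = 2.1438 million.

2.144 million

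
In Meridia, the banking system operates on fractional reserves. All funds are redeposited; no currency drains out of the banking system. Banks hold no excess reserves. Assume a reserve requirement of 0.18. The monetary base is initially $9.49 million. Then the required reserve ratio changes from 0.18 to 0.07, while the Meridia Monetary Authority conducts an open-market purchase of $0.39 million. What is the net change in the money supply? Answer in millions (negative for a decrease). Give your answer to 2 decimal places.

$88.42 million

Before: m₁ = 1 / (0.18) ≈ 5.5556, MB₁ = 9.49, so M₁ = 5.5556 × 9.49 ≈ 52.7226 million.
After: m₂ = 1 / (0.07) ≈ 14.2857, MB₂ = 9.49 + 0.39 = 9.88, so M₂ = 14.2857 × 9.88 ≈ 141.1427 million.
ΔM = M₂ − M₁ = 141.1427 − 52.7226 = 88.4201 million.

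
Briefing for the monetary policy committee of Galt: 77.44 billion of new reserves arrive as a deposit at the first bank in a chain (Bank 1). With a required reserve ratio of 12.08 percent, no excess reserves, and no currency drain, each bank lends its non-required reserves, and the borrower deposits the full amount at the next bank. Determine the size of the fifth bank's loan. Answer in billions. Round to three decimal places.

40.682 billion

Each bank lends a fraction (1 − rr) = 0.8792 of the deposit it receives, so Bank 5 receives 77.44·0.8792^4 and lends 77.44·0.8792^5 ≈ 40.6821 billion.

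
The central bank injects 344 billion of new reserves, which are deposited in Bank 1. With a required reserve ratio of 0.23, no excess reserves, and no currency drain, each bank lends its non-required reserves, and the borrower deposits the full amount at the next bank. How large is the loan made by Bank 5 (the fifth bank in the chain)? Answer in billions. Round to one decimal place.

93.1 billion

Each bank lends a fraction (1 − rr) = 0.7700 of the deposit it receives, so Bank 5 receives 344·0.7700^4 and lends 344·0.7700^5 ≈ 93.1134 billion.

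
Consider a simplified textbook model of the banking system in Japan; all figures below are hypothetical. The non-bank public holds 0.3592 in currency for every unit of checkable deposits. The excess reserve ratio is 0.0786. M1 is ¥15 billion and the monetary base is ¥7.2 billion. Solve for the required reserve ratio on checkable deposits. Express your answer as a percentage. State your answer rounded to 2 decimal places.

Using m = M/MB = 15/7.2 ≈ 2.083333. Since m = (1 + c)/(c + rr + e), the denominator satisfies c + rr + e = (1 + c)/m = (1 + 0.3592) / 2.083333 ≈ 0.652416.
With c = 0.3592 and e = 0.0786, the required reserve ratio on checkable deposits is 0.652416 − 0.3592 − 0.0786 = 0.214616.

21.46%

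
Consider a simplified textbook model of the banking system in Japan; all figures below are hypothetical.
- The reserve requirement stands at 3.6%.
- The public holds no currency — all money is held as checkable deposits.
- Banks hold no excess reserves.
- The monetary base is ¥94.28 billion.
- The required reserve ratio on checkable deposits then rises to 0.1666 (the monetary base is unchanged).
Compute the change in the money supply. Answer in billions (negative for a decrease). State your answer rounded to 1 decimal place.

Initially m₁ = 1 / (0.036) ≈ 27.7778, so M₁ = 27.7778 × 94.28 ≈ 2618.891 billion.
After the change m₂ = 1 / (0.1666) ≈ 6.0024, so M₂ = 6.0024 × 94.28 ≈ 565.9063 billion.
ΔM = M₂ − M₁ = 565.9063 − 2618.891 = -2052.9847 billion.

-2053.0 billion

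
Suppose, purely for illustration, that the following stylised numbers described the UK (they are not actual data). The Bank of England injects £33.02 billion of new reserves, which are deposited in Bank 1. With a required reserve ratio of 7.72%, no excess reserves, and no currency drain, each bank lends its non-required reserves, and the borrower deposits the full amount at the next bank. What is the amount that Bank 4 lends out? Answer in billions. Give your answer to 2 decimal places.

£23.94 billion

Each bank lends a fraction (1 − rr) = 0.9228 of the deposit it receives, so Bank 4 receives 33.02·0.9228^3 and lends 33.02·0.9228^4 ≈ 23.9446 billion.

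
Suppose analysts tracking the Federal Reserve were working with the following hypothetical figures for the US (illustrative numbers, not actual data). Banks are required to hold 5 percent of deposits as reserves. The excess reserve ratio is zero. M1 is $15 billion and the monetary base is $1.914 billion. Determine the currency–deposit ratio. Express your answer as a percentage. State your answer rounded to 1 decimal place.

Using m = M/MB = 15/1.914 ≈ 7.836991. From m = (1 + c)/(c + rr + e), rearranging gives 1 + c = m·(c + rr + e), so c·(1 − m) = m·(rr + e) − 1.
Hence c = [m·(rr + e) − 1]/(1 − m) = [7.836991 × (0.05 + 0) − 1] / (1 − 7.836991) ≈ 0.088950.

8.9%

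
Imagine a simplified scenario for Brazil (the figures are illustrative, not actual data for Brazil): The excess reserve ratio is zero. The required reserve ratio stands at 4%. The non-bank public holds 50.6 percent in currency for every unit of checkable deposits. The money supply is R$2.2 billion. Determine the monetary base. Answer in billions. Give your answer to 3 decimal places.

The money multiplier is m = (1 + c) / (rr + c) = (1 + 0.506) / (0.04 + 0.506) ≈ 2.75824.
MB = M / m = 2.2 / 2.75824 ≈ 0.7976 billion.

R$0.798 billion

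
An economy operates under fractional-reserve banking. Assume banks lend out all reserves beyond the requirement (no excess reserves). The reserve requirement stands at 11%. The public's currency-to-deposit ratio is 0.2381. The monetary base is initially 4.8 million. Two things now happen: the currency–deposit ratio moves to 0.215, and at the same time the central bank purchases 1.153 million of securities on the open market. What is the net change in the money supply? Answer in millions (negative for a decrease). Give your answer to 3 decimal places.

5.183 million

Before: m₁ = (1 + 0.2381) / (0.11 + 0.2381) ≈ 3.55674, MB₁ = 4.8, so M₁ = 3.55674 × 4.8 ≈ 17.0724 million.
After: m₂ = (1 + 0.215) / (0.11 + 0.215) ≈ 3.73846, MB₂ = 4.8 + 1.153 = 5.953, so M₂ = 3.73846 × 5.953 ≈ 22.2551 million.
ΔM = M₂ − M₁ = 22.2551 − 17.0724 = 5.1827 million.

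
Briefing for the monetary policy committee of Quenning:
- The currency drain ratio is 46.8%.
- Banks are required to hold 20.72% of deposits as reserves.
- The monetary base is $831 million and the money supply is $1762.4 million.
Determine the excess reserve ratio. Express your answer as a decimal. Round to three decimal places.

Using m = M/MB = 1762.4/831 ≈ 2.120818. Since m = (1 + c)/(c + rr + e), the denominator satisfies c + rr + e = (1 + c)/m = (1 + 0.468) / 2.120818 ≈ 0.692186.
With c = 0.468 and rr = 0.2072, the excess reserve ratio is 0.692186 − 0.468 − 0.2072 = 0.016986.

0.017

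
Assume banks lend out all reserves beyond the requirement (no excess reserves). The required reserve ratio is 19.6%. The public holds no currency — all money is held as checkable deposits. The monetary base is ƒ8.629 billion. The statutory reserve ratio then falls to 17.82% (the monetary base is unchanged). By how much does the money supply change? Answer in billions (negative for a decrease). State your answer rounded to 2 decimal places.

ƒ4.40 billion

Initially m₁ = 1 / (0.196) ≈ 5.1020, so M₁ = 5.1020 × 8.629 ≈ 44.0252 billion.
After the change m₂ = 1 / (0.1782) ≈ 5.6117, so M₂ = 5.6117 × 8.629 ≈ 48.4234 billion.
ΔM = M₂ − M₁ = 48.4234 − 44.0252 = 4.3982 billion.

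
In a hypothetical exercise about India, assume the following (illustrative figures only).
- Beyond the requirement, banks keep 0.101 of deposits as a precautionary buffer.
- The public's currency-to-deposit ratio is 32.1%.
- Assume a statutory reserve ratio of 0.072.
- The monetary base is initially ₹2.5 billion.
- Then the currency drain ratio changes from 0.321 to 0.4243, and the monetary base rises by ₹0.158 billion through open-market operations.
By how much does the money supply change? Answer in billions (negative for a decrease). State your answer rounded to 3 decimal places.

Before: m₁ = (1 + 0.321) / (0.072 + 0.101 + 0.321) ≈ 2.67409, MB₁ = 2.5, so M₁ = 2.67409 × 2.5 ≈ 6.6852 billion.
After: m₂ = (1 + 0.4243) / (0.072 + 0.101 + 0.4243) ≈ 2.38456, MB₂ = 2.5 + 0.158 = 2.658, so M₂ = 2.38456 × 2.658 ≈ 6.3382 billion.
ΔM = M₂ − M₁ = 6.3382 − 6.6852 = -0.347 billion.

-0.347 billion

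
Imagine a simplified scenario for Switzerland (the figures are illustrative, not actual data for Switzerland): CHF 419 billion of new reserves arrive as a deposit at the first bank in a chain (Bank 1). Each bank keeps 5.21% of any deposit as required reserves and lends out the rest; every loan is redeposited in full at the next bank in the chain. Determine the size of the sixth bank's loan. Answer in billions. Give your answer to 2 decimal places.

CHF 303.94 billion

Each bank lends a fraction (1 − rr) = 0.9479 of the deposit it receives, so Bank 6 receives 419·0.9479^5 and lends 419·0.9479^6 ≈ 303.9409 billion.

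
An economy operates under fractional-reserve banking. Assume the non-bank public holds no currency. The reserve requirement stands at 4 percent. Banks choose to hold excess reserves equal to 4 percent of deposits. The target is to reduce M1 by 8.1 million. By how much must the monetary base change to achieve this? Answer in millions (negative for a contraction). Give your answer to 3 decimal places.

-0.648 million

The money multiplier is m = 1 / (rr + e) = 1 / (0.04 + 0.04) = 12.5.
ΔMB = ΔM / m = (−8.1) / 12.5 = -0.648 million.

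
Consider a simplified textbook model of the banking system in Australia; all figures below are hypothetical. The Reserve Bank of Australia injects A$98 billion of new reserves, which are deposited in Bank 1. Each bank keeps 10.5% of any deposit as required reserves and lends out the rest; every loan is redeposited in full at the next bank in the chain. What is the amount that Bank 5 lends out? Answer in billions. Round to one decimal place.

A$56.3 billion

Each bank lends a fraction (1 − rr) = 0.8950 of the deposit it receives, so Bank 5 receives 98·0.8950^4 and lends 98·0.8950^5 ≈ 56.2783 billion.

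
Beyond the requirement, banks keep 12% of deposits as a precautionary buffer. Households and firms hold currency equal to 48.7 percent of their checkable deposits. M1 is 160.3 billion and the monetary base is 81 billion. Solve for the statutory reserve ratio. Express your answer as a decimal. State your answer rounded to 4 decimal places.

Using m = M/MB = 160.3/81 ≈ 1.979012. Since m = (1 + c)/(c + rr + e), the denominator satisfies c + rr + e = (1 + c)/m = (1 + 0.487) / 1.979012 ≈ 0.751385.
With c = 0.487 and e = 0.12, the statutory reserve ratio is 0.751385 − 0.487 − 0.12 = 0.144385.

0.1444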